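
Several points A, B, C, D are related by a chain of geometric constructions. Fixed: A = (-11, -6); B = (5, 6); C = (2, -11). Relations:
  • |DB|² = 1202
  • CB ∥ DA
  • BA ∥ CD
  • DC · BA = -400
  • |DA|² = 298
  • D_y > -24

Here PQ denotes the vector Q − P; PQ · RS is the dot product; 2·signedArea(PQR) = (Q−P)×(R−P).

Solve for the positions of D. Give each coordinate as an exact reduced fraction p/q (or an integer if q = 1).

1. D_x = -14  [CB ∥ DA ∩ BA ∥ CD]
2. D_y = -23  [CB ∥ DA ∩ BA ∥ CD]
   → D = (-14, -23)

D = (-14, -23)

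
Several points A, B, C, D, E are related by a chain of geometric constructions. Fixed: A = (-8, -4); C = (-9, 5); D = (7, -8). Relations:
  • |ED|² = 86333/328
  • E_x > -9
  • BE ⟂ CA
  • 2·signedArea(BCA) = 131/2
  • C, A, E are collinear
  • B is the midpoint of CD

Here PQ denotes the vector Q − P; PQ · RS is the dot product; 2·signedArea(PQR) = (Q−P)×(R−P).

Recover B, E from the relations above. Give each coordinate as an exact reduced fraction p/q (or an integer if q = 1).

B = (-1, -3/2)
E = (-1343/164, -377/164)

1. B_x = -1  [B is the midpoint of CD]
2. B_y = -3/2  [B is the midpoint of CD]
   → B = (-1, -3/2)
3. E_x = -1343/164  [C, A, E are collinear ∩ BE ⟂ CA]
4. E_y = -377/164  [C, A, E are collinear ∩ BE ⟂ CA]
   → E = (-1343/164, -377/164)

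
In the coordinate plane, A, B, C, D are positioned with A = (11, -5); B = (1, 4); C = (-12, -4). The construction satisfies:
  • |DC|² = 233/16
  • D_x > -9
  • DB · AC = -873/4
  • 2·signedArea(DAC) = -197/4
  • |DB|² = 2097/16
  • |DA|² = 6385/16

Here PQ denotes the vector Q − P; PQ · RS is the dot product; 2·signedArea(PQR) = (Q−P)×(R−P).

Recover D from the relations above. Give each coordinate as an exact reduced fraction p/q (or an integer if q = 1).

1. D_x = -35/4  [2·signedArea(DAC) = -197/4 ∩ DB · AC = -873/4]
2. D_y = -2  [2·signedArea(DAC) = -197/4 ∩ DB · AC = -873/4]
   → D = (-35/4, -2)

D = (-35/4, -2)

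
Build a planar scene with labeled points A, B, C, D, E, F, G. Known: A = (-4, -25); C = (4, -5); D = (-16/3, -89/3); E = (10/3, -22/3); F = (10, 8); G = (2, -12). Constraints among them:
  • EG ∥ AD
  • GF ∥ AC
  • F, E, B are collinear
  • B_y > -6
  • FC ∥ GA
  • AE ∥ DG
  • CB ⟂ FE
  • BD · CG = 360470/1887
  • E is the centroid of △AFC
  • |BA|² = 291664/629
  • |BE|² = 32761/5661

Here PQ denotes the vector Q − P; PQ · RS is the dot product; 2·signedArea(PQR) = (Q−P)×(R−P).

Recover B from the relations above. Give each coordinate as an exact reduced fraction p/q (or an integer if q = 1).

1. B_x = 2700/629  [F, E, B are collinear ∩ CB ⟂ FE]
2. B_y = -3225/629  [F, E, B are collinear ∩ CB ⟂ FE]
   → B = (2700/629, -3225/629)

B = (2700/629, -3225/629)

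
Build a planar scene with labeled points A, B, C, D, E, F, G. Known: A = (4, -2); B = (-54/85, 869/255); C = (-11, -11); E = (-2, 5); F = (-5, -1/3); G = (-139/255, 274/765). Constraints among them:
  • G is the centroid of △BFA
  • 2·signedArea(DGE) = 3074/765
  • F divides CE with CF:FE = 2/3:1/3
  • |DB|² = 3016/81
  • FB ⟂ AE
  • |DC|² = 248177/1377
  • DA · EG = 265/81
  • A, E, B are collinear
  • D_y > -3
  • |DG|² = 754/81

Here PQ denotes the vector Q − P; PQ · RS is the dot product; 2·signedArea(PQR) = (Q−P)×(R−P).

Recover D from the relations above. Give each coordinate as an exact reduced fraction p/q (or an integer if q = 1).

D = (-116/255, -2059/765)

1. D_x = -116/255  [DA · EG = 265/81 ∩ 2·signedArea(DGE) = 3074/765]
2. D_y = -2059/765  [DA · EG = 265/81 ∩ 2·signedArea(DGE) = 3074/765]
   → D = (-116/255, -2059/765)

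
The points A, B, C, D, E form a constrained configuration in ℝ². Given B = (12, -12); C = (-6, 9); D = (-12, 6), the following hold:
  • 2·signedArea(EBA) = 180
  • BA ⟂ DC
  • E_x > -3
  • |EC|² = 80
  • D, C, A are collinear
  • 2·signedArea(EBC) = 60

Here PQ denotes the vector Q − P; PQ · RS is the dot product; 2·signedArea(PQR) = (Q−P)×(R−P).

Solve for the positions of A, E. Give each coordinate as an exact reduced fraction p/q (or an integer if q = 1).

A = (0, 12)
E = (-2, 1)

1. A_x = 0  [D, C, A are collinear ∩ BA ⟂ DC]
2. A_y = 12  [D, C, A are collinear ∩ BA ⟂ DC]
   → A = (0, 12)
3. E_x = -2  [2·signedArea(EBA) = 180 ∩ 2·signedArea(EBC) = 60]
4. E_y = 1  [2·signedArea(EBA) = 180 ∩ 2·signedArea(EBC) = 60]
   → E = (-2, 1)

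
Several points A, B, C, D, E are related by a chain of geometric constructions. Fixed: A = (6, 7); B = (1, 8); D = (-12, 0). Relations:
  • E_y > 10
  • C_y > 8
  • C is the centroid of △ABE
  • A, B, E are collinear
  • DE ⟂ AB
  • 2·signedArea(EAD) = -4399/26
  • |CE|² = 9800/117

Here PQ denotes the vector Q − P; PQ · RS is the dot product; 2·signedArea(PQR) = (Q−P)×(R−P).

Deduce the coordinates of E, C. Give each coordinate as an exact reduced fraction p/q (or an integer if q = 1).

1. E_x = -259/26  [A, B, E are collinear ∩ DE ⟂ AB]
2. E_y = 265/26  [A, B, E are collinear ∩ DE ⟂ AB]
   → E = (-259/26, 265/26)
3. C_x = -77/78  [C is the centroid of △ABE]
4. C_y = 655/78  [C is the centroid of △ABE]
   → C = (-77/78, 655/78)

C = (-77/78, 655/78)
E = (-259/26, 265/26)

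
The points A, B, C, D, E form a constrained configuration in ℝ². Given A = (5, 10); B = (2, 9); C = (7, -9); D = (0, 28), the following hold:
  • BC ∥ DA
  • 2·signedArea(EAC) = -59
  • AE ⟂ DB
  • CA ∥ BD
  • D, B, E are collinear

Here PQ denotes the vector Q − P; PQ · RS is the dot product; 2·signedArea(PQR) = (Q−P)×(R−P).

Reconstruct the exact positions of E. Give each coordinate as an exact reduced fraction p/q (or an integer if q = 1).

E = (704/365, 3532/365)

1. E_x = 704/365  [D, B, E are collinear ∩ AE ⟂ DB]
2. E_y = 3532/365  [D, B, E are collinear ∩ AE ⟂ DB]
   → E = (704/365, 3532/365)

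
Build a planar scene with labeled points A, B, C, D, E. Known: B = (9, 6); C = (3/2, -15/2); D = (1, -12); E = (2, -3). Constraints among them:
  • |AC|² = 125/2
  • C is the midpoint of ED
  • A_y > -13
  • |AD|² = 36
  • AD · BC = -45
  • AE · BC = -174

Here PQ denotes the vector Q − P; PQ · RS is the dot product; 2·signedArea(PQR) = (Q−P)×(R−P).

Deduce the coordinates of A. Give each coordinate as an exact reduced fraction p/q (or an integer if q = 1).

1. A_x = -5  [line 15/2·x + 27/2·y + 399/2 = 0 ∩ |AC|² = 125/2]
2. A_y = -12  [line 15/2·x + 27/2·y + 399/2 = 0 ∩ |AC|² = 125/2]
   → A = (-5, -12)

A = (-5, -12)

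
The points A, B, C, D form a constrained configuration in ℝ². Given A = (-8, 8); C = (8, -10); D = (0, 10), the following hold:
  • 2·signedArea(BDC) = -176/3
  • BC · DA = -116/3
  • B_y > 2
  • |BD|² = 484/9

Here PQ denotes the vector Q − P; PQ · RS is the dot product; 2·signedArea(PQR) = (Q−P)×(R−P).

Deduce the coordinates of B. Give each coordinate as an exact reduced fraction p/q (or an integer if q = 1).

B = (0, 8/3)

1. B_x = 0  [2·signedArea(BDC) = -176/3 ∩ BC · DA = -116/3]
2. B_y = 8/3  [2·signedArea(BDC) = -176/3 ∩ BC · DA = -116/3]
   → B = (0, 8/3)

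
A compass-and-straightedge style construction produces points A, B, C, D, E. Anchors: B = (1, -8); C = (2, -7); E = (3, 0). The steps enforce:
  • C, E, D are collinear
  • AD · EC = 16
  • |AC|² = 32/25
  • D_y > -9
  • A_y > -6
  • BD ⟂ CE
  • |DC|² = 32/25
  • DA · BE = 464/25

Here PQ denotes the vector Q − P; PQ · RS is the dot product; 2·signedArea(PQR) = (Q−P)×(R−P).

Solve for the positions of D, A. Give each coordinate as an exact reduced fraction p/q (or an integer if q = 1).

A = (54/25, -147/25)
D = (46/25, -203/25)

1. D_x = 46/25  [C, E, D are collinear ∩ BD ⟂ CE]
2. D_y = -203/25  [C, E, D are collinear ∩ BD ⟂ CE]
   → D = (46/25, -203/25)
3. A_x = 54/25  [AD · EC = 16 ∩ DA · BE = 464/25]
4. A_y = -147/25  [AD · EC = 16 ∩ DA · BE = 464/25]
   → A = (54/25, -147/25)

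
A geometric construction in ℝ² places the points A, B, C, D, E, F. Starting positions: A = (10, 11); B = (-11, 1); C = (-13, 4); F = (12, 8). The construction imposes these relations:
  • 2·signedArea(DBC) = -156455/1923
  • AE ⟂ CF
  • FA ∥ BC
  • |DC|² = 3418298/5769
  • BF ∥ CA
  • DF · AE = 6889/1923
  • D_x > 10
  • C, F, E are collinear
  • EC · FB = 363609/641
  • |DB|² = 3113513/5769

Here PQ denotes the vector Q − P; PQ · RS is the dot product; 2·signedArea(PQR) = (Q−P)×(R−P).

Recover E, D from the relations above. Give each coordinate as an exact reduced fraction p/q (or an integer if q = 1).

1. E_x = 6742/641  [C, F, E are collinear ∩ AE ⟂ CF]
2. E_y = 4976/641  [C, F, E are collinear ∩ AE ⟂ CF]
   → E = (6742/641, 4976/641)
3. D_x = 6948/641  [DF · AE = 6889/1923 ∩ 2·signedArea(DBC) = -156455/1923]
4. D_y = 17155/1923  [DF · AE = 6889/1923 ∩ 2·signedArea(DBC) = -156455/1923]
   → D = (6948/641, 17155/1923)

D = (6948/641, 17155/1923)
E = (6742/641, 4976/641)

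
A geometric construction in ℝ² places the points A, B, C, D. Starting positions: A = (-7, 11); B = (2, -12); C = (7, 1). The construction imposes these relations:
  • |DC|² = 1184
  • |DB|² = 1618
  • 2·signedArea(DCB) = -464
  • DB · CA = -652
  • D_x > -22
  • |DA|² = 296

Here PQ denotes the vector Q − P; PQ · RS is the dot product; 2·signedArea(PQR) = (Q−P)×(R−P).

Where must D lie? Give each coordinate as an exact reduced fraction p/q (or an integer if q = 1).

1. D_x = -21  [2·signedArea(DCB) = -464 ∩ DB · CA = -652]
2. D_y = 21  [2·signedArea(DCB) = -464 ∩ DB · CA = -652]
   → D = (-21, 21)

D = (-21, 21)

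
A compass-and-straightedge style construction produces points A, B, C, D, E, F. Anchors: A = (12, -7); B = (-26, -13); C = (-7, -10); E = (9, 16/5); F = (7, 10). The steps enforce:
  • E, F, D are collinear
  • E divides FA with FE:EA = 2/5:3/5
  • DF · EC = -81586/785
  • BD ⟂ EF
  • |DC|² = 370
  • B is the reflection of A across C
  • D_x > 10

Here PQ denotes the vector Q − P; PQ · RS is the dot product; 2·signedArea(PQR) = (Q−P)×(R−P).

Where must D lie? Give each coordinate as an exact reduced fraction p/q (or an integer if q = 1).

D = (1664/157, -351/157)

1. D_x = 1664/157  [E, F, D are collinear ∩ BD ⟂ EF]
2. D_y = -351/157  [E, F, D are collinear ∩ BD ⟂ EF]
   → D = (1664/157, -351/157)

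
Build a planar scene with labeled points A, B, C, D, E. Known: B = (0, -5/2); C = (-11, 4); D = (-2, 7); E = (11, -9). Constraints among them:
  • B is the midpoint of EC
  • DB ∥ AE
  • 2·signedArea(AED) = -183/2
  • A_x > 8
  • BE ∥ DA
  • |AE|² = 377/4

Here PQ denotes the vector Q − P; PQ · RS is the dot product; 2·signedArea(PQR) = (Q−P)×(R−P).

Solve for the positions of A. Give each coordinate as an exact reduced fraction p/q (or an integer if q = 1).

A = (9, 1/2)

1. A_x = 9  [DB ∥ AE ∩ BE ∥ DA]
2. A_y = 1/2  [DB ∥ AE ∩ BE ∥ DA]
   → A = (9, 1/2)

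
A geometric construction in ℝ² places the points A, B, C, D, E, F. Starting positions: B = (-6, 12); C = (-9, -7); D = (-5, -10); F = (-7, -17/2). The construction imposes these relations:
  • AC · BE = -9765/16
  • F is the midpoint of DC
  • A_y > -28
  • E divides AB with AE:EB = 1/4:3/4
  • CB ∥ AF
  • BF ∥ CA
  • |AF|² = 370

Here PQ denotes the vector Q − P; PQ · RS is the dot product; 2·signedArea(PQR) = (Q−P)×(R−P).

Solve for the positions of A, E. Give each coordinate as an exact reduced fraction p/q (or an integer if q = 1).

A = (-10, -55/2)
E = (-9, -141/8)

1. A_x = -10  [CB ∥ AF ∩ BF ∥ CA]
2. A_y = -55/2  [CB ∥ AF ∩ BF ∥ CA]
   → A = (-10, -55/2)
3. E_x = -9  [E divides AB with AE:EB = 1/4:3/4]
4. E_y = -141/8  [E divides AB with AE:EB = 1/4:3/4]
   → E = (-9, -141/8)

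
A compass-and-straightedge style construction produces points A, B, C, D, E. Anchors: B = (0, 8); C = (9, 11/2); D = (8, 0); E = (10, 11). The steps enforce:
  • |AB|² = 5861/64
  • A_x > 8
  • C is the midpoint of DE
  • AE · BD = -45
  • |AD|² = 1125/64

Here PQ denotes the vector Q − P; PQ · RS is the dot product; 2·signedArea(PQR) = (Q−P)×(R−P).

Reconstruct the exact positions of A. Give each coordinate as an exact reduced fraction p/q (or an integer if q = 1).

1. A_x = 35/4  [line -8·x + 8·y + 37 = 0 ∩ |AD|² = 1125/64]
2. A_y = 33/8  [line -8·x + 8·y + 37 = 0 ∩ |AD|² = 1125/64]
   → A = (35/4, 33/8)

A = (35/4, 33/8)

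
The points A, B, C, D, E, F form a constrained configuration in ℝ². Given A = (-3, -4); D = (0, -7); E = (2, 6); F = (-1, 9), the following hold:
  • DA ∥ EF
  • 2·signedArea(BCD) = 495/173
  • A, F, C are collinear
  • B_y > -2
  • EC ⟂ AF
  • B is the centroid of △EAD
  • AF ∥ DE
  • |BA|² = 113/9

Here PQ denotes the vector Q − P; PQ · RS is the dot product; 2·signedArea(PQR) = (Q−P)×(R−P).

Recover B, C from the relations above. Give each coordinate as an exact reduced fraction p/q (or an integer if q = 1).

1. B_x = -1/3  [B is the centroid of △EAD]
2. B_y = -5/3  [B is the centroid of △EAD]
   → B = (-1/3, -5/3)
3. C_x = -239/173  [A, F, C are collinear ∩ EC ⟂ AF]
4. C_y = 1128/173  [A, F, C are collinear ∩ EC ⟂ AF]
   → C = (-239/173, 1128/173)

B = (-1/3, -5/3)
C = (-239/173, 1128/173)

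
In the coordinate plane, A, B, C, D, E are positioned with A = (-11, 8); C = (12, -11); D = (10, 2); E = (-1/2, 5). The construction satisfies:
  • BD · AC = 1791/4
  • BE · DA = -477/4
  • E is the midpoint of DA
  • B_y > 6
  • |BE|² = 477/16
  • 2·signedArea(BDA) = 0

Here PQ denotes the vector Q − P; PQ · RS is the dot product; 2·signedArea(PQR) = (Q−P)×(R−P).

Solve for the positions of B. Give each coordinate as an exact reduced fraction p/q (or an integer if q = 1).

1. B_x = -23/4  [2·signedArea(BDA) = 0 ∩ BE · DA = -477/4]
2. B_y = 13/2  [2·signedArea(BDA) = 0 ∩ BE · DA = -477/4]
   → B = (-23/4, 13/2)

B = (-23/4, 13/2)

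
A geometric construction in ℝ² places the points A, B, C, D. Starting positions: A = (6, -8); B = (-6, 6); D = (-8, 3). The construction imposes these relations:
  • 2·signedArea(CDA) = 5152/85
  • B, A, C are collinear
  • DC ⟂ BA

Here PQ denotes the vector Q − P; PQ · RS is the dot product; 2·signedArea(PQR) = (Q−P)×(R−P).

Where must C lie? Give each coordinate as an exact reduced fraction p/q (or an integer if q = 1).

1. C_x = -456/85  [B, A, C are collinear ∩ DC ⟂ BA]
2. C_y = 447/85  [B, A, C are collinear ∩ DC ⟂ BA]
   → C = (-456/85, 447/85)

C = (-456/85, 447/85)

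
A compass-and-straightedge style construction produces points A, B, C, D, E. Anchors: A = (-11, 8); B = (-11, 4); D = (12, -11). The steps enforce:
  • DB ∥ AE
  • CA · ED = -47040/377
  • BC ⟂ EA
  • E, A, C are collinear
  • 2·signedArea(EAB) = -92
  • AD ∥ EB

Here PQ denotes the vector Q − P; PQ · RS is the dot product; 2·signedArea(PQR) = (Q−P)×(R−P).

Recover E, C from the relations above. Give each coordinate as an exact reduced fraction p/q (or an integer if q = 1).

C = (-3457/377, 2566/377)
E = (-34, 23)

1. E_x = -34  [AD ∥ EB ∩ DB ∥ AE]
2. E_y = 23  [AD ∥ EB ∩ DB ∥ AE]
   → E = (-34, 23)
3. C_x = -3457/377  [E, A, C are collinear ∩ BC ⟂ EA]
4. C_y = 2566/377  [E, A, C are collinear ∩ BC ⟂ EA]
   → C = (-3457/377, 2566/377)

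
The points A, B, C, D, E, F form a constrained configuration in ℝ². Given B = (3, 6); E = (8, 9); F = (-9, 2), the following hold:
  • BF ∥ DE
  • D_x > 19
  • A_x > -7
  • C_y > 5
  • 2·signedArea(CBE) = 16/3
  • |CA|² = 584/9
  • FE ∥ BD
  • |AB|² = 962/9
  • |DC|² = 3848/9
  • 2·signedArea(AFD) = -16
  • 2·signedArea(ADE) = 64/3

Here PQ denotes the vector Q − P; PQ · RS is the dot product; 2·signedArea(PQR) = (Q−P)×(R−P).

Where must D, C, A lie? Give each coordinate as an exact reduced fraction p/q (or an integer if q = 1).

1. D_x = 20  [BF ∥ DE ∩ FE ∥ BD]
2. D_y = 13  [BF ∥ DE ∩ FE ∥ BD]
   → D = (20, 13)
3. A_x = -20/3  [2·signedArea(AFD) = -16 ∩ 2·signedArea(ADE) = 64/3]
4. A_y = 7/3  [2·signedArea(AFD) = -16 ∩ 2·signedArea(ADE) = 64/3]
   → A = (-20/3, 7/3)
5. C_x = 2/3  [line -3·x + 5·y + -79/3 = 0 ∩ |CA|² = 584/9]
6. C_y = 17/3  [line -3·x + 5·y + -79/3 = 0 ∩ |CA|² = 584/9]
   → C = (2/3, 17/3)

A = (-20/3, 7/3)
C = (2/3, 17/3)
D = (20, 13)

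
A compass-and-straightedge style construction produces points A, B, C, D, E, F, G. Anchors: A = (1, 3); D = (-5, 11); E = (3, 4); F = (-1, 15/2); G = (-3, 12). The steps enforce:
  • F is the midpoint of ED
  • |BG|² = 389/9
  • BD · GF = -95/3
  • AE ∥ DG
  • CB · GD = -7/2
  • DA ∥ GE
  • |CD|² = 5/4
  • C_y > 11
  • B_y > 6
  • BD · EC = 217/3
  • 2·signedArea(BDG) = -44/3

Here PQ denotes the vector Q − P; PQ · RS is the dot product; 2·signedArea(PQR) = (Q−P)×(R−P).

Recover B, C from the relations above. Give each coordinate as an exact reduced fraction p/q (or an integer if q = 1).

1. B_x = 1/3  [2·signedArea(BDG) = -44/3 ∩ BD · GF = -95/3]
2. B_y = 19/3  [2·signedArea(BDG) = -44/3 ∩ BD · GF = -95/3]
   → B = (1/3, 19/3)
3. C_x = -4  [BD · EC = 217/3 ∩ CB · GD = -7/2]
4. C_y = 23/2  [BD · EC = 217/3 ∩ CB · GD = -7/2]
   → C = (-4, 23/2)

B = (1/3, 19/3)
C = (-4, 23/2)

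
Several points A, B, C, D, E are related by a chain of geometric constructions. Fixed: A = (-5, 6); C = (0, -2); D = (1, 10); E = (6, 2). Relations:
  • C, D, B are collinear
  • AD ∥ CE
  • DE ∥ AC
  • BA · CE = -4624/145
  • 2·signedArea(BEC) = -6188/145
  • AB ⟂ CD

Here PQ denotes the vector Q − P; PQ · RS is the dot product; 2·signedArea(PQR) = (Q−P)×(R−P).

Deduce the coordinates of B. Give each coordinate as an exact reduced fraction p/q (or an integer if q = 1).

B = (91/145, 802/145)

1. B_x = 91/145  [C, D, B are collinear ∩ AB ⟂ CD]
2. B_y = 802/145  [C, D, B are collinear ∩ AB ⟂ CD]
   → B = (91/145, 802/145)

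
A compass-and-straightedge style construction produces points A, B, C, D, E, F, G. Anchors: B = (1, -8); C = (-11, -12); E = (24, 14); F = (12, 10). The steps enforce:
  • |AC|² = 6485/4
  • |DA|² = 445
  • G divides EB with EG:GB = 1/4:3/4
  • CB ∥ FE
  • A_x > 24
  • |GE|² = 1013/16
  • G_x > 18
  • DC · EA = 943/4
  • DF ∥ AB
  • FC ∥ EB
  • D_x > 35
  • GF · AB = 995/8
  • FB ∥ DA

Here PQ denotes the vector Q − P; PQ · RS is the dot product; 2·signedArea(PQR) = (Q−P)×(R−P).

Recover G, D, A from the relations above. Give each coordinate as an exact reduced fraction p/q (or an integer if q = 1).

A = (49/2, 7)
D = (71/2, 25)
G = (73/4, 17/2)

1. G_x = 73/4  [G divides EB with EG:GB = 1/4:3/4]
2. G_y = 17/2  [G divides EB with EG:GB = 1/4:3/4]
   → G = (73/4, 17/2)
3. A_x = 49/2  [line 25/4·x + -3/2·y + -1141/8 = 0 ∩ |AC|² = 6485/4]
4. A_y = 7  [line 25/4·x + -3/2·y + -1141/8 = 0 ∩ |AC|² = 6485/4]
   → A = (49/2, 7)
5. D_x = 71/2  [DC · EA = 943/4 ∩ DF ∥ AB]
6. D_y = 25  [DC · EA = 943/4 ∩ DF ∥ AB]
   → D = (71/2, 25)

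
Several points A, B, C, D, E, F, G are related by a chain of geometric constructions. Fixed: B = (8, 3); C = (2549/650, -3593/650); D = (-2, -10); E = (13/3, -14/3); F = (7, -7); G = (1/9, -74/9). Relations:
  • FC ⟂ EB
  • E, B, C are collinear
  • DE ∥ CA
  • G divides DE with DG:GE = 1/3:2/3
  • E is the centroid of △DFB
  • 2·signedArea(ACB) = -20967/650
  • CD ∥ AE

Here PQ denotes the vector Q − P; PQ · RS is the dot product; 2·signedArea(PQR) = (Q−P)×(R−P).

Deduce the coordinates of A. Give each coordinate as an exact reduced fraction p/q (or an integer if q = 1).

1. A_x = 19997/1950  [CD ∥ AE ∩ DE ∥ CA]
2. A_y = -379/1950  [CD ∥ AE ∩ DE ∥ CA]
   → A = (19997/1950, -379/1950)

A = (19997/1950, -379/1950)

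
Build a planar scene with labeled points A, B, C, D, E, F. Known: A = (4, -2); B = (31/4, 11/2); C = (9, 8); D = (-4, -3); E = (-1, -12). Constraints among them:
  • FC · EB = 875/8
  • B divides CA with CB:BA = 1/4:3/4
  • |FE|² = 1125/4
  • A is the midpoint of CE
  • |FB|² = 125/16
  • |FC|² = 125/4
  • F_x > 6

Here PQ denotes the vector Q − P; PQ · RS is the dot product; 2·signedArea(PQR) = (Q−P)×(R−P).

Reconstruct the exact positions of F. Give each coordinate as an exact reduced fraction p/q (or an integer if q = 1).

F = (13/2, 3)

1. F_x = 13/2  [line -35/4·x + -35/2·y + 875/8 = 0 ∩ |FB|² = 125/16]
2. F_y = 3  [line -35/4·x + -35/2·y + 875/8 = 0 ∩ |FB|² = 125/16]
   → F = (13/2, 3)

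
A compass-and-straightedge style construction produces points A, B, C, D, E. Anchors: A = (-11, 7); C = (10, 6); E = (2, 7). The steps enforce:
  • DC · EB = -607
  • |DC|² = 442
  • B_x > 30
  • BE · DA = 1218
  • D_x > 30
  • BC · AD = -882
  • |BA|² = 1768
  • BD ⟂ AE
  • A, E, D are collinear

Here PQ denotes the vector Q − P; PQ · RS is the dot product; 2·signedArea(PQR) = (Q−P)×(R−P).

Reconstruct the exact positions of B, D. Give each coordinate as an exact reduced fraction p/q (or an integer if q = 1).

B = (31, 5)
D = (31, 7)

1. D_y = 7  [A, E, D are collinear]
2. D_x = 31  [|DC|² = 442]
   → D = (31, 7)
3. B_x = 31  [BC · AD = -882 ∩ DC · EB = -607]
4. B_y = 5  [BC · AD = -882 ∩ DC · EB = -607]
   → B = (31, 5)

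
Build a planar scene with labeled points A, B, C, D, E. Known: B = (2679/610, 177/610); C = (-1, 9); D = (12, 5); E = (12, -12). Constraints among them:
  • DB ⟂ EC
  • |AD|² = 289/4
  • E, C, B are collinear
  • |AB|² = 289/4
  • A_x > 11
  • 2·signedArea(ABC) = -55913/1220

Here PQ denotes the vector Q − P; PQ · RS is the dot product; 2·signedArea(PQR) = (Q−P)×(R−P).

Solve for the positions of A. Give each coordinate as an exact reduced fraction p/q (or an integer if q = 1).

A = (12, -7/2)

1. A_x = 12  [line -5313/610·x + -3289/610·y + 104489/1220 = 0 ∩ |AD|² = 289/4]
2. A_y = -7/2  [line -5313/610·x + -3289/610·y + 104489/1220 = 0 ∩ |AD|² = 289/4]
   → A = (12, -7/2)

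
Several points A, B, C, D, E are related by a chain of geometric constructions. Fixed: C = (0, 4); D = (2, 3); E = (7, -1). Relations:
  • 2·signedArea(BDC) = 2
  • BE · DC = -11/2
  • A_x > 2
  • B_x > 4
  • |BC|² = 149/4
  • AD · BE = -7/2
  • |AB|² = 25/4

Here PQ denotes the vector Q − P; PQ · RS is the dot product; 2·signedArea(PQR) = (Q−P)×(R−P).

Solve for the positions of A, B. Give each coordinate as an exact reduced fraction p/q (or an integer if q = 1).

1. B_x = 5  [2·signedArea(BDC) = 2 ∩ BE · DC = -11/2]
2. B_y = 1/2  [2·signedArea(BDC) = 2 ∩ BE · DC = -11/2]
   → B = (5, 1/2)
3. A_x = 3  [line -2·x + 3/2·y + 3 = 0 ∩ |AB|² = 25/4]
4. A_y = 2  [line -2·x + 3/2·y + 3 = 0 ∩ |AB|² = 25/4]
   → A = (3, 2)

A = (3, 2)
B = (5, 1/2)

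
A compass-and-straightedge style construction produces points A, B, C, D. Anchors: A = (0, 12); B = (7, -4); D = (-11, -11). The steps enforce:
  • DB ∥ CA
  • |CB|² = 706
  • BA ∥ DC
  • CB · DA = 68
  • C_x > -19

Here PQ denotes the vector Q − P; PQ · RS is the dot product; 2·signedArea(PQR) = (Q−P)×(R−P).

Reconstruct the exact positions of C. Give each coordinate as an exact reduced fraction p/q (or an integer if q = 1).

1. C_x = -18  [DB ∥ CA ∩ BA ∥ DC]
2. C_y = 5  [DB ∥ CA ∩ BA ∥ DC]
   → C = (-18, 5)

C = (-18, 5)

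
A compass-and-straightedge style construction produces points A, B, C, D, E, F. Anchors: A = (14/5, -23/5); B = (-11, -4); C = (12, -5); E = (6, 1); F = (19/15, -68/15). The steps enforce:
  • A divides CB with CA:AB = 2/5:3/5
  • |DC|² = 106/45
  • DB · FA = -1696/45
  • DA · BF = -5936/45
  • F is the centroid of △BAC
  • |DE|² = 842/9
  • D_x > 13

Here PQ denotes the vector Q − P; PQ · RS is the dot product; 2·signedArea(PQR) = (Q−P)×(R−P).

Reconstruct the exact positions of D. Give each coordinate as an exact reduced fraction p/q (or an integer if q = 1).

1. D_x = 203/15  [line -23/15·x + 1/15·y + 949/45 = 0 ∩ |DC|² = 106/45]
2. D_y = -76/15  [line -23/15·x + 1/15·y + 949/45 = 0 ∩ |DC|² = 106/45]
   → D = (203/15, -76/15)

D = (203/15, -76/15)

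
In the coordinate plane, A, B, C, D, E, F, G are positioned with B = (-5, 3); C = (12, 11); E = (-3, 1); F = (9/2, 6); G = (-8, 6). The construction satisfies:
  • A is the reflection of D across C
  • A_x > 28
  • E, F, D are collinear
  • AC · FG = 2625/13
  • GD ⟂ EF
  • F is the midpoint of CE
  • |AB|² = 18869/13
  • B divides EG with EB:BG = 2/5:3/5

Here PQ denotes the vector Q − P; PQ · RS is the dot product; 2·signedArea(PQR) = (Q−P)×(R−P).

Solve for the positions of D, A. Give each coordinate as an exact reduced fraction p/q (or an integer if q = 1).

1. D_x = -54/13  [E, F, D are collinear ∩ GD ⟂ EF]
2. D_y = 3/13  [E, F, D are collinear ∩ GD ⟂ EF]
   → D = (-54/13, 3/13)
3. A_x = 366/13  [A is the reflection of D across C]
4. A_y = 283/13  [A is the reflection of D across C]
   → A = (366/13, 283/13)

A = (366/13, 283/13)
D = (-54/13, 3/13)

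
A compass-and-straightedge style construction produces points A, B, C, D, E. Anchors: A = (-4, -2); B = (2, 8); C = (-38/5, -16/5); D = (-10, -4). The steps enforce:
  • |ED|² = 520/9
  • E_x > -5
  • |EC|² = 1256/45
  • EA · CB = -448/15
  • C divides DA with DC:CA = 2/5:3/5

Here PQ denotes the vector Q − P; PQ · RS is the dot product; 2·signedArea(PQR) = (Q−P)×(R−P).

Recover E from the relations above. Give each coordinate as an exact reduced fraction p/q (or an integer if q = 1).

1. E_x = -4  [line -48/5·x + -56/5·y + -464/15 = 0 ∩ |ED|² = 520/9]
2. E_y = 2/3  [line -48/5·x + -56/5·y + -464/15 = 0 ∩ |ED|² = 520/9]
   → E = (-4, 2/3)

E = (-4, 2/3)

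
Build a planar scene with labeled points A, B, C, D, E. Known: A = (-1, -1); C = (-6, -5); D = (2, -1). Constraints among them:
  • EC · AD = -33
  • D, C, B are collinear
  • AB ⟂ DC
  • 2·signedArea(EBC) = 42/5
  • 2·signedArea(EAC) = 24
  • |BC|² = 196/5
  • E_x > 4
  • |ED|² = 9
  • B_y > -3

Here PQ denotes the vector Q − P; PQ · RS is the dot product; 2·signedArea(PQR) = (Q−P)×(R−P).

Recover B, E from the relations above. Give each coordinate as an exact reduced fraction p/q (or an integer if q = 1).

B = (-2/5, -11/5)
E = (5, -1)

1. B_x = -2/5  [D, C, B are collinear ∩ AB ⟂ DC]
2. B_y = -11/5  [D, C, B are collinear ∩ AB ⟂ DC]
   → B = (-2/5, -11/5)
3. E_x = 5  [2·signedArea(EAC) = 24 ∩ EC · AD = -33]
4. E_y = -1  [2·signedArea(EAC) = 24 ∩ EC · AD = -33]
   → E = (5, -1)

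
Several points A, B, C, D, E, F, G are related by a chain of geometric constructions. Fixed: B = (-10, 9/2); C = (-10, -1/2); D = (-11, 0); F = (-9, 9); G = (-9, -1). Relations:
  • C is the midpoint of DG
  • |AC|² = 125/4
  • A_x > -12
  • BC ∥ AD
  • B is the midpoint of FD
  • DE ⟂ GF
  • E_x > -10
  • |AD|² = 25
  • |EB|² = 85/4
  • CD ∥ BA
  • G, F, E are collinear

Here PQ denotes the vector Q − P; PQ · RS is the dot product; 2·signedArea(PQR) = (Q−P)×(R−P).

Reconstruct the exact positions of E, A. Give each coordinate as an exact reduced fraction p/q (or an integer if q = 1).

1. E_x = -9  [G, F, E are collinear ∩ DE ⟂ GF]
2. E_y = 0  [G, F, E are collinear ∩ DE ⟂ GF]
   → E = (-9, 0)
3. A_x = -11  [BC ∥ AD ∩ CD ∥ BA]
4. A_y = 5  [BC ∥ AD ∩ CD ∥ BA]
   → A = (-11, 5)

A = (-11, 5)
E = (-9, 0)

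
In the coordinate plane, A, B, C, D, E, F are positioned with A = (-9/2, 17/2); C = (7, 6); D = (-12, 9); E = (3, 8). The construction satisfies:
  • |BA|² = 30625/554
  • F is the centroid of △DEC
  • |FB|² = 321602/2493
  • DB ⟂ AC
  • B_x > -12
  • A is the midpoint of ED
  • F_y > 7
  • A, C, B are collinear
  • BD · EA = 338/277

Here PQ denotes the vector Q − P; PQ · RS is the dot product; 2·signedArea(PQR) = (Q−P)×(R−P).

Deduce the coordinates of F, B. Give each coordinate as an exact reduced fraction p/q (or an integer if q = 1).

1. F_x = -2/3  [F is the centroid of △DEC]
2. F_y = 23/3  [F is the centroid of △DEC]
   → F = (-2/3, 23/3)
3. B_x = -3259/277  [A, C, B are collinear ∩ DB ⟂ AC]
4. B_y = 2792/277  [A, C, B are collinear ∩ DB ⟂ AC]
   → B = (-3259/277, 2792/277)

B = (-3259/277, 2792/277)
F = (-2/3, 23/3)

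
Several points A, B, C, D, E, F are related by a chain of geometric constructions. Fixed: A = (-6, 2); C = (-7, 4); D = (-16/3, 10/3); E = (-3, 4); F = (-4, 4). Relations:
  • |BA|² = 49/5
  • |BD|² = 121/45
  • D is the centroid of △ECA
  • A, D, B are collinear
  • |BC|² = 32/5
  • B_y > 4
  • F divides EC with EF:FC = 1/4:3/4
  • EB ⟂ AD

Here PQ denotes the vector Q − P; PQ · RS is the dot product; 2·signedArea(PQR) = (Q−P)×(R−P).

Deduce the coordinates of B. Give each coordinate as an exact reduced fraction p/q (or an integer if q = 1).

1. B_x = -23/5  [A, D, B are collinear ∩ EB ⟂ AD]
2. B_y = 24/5  [A, D, B are collinear ∩ EB ⟂ AD]
   → B = (-23/5, 24/5)

B = (-23/5, 24/5)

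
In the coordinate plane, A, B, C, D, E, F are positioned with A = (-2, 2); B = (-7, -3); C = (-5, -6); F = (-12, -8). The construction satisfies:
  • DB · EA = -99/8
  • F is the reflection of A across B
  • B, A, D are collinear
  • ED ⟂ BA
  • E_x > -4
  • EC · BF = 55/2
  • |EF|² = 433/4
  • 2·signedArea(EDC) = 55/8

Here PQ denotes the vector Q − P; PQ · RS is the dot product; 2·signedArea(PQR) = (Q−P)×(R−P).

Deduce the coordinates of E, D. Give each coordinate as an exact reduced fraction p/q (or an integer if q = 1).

1. E_x = -7/2  [line 5·x + 5·y + 55/2 = 0 ∩ |EF|² = 433/4]
2. E_y = -2  [line 5·x + 5·y + 55/2 = 0 ∩ |EF|² = 433/4]
   → E = (-7/2, -2)
3. D_x = -19/4  [2·signedArea(EDC) = 55/8 ∩ B, A, D are collinear]
4. D_y = -3/4  [2·signedArea(EDC) = 55/8 ∩ B, A, D are collinear]
   → D = (-19/4, -3/4)

D = (-19/4, -3/4)
E = (-7/2, -2)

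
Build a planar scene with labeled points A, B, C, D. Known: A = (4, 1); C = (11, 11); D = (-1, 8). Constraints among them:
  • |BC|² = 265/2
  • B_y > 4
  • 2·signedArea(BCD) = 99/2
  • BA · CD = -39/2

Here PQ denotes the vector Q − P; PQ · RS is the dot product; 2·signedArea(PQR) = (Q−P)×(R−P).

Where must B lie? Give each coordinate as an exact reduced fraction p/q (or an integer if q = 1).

B = (3/2, 9/2)

1. B_x = 3/2  [2·signedArea(BCD) = 99/2 ∩ BA · CD = -39/2]
2. B_y = 9/2  [2·signedArea(BCD) = 99/2 ∩ BA · CD = -39/2]
   → B = (3/2, 9/2)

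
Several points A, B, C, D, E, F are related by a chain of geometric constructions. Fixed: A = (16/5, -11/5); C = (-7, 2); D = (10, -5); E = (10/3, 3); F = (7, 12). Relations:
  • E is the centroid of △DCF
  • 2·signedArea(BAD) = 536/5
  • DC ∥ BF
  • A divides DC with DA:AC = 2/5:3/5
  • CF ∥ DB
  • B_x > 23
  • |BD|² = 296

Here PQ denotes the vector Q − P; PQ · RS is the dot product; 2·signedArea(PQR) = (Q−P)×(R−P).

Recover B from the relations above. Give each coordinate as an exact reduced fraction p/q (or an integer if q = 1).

B = (24, 5)

1. B_x = 24  [DC ∥ BF ∩ CF ∥ DB]
2. B_y = 5  [DC ∥ BF ∩ CF ∥ DB]
   → B = (24, 5)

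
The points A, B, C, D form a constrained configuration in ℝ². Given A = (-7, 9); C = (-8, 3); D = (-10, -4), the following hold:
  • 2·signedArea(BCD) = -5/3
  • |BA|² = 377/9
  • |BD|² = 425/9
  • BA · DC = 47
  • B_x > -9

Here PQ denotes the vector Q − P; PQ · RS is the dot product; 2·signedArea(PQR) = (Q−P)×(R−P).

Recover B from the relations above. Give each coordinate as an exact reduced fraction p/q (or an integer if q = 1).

B = (-25/3, 8/3)

1. B_x = -25/3  [2·signedArea(BCD) = -5/3 ∩ BA · DC = 47]
2. B_y = 8/3  [2·signedArea(BCD) = -5/3 ∩ BA · DC = 47]
   → B = (-25/3, 8/3)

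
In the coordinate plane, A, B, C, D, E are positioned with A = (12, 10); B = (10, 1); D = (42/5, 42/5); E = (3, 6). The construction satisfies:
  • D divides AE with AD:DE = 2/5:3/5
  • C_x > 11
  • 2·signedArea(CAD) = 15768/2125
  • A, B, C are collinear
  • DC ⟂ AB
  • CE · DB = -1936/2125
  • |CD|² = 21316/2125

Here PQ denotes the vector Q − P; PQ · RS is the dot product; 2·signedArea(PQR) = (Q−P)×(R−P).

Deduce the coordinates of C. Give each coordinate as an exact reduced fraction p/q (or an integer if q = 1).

1. C_x = 4884/425  [A, B, C are collinear ∩ DC ⟂ AB]
2. C_y = 3278/425  [A, B, C are collinear ∩ DC ⟂ AB]
   → C = (4884/425, 3278/425)

C = (4884/425, 3278/425)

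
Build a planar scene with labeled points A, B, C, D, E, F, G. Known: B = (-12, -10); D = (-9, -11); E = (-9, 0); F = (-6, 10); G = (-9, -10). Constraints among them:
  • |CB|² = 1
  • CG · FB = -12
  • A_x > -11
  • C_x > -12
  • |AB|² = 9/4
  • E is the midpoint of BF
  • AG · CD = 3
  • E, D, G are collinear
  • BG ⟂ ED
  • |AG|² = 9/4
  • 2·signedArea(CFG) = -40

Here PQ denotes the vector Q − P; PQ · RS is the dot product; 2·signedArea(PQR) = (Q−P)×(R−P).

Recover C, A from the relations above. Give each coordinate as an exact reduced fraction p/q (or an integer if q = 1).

1. C_x = -11  [CG · FB = -12 ∩ 2·signedArea(CFG) = -40]
2. C_y = -10  [CG · FB = -12 ∩ 2·signedArea(CFG) = -40]
   → C = (-11, -10)
3. A_x = -21/2  [line -2·x + 1·y + -11 = 0 ∩ |AB|² = 9/4]
4. A_y = -10  [line -2·x + 1·y + -11 = 0 ∩ |AB|² = 9/4]
   → A = (-21/2, -10)

A = (-21/2, -10)
C = (-11, -10)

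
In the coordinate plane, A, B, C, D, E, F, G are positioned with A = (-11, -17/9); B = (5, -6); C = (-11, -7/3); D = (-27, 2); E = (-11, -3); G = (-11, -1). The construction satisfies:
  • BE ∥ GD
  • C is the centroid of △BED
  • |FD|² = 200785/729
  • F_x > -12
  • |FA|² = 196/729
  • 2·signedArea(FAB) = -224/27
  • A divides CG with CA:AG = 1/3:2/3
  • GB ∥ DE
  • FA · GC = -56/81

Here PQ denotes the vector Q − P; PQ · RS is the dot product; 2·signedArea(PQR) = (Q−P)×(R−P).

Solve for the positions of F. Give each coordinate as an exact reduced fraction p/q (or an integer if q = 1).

F = (-11, -65/27)

1. F_x = -11  [2·signedArea(FAB) = -224/27 ∩ FA · GC = -56/81]
2. F_y = -65/27  [2·signedArea(FAB) = -224/27 ∩ FA · GC = -56/81]
   → F = (-11, -65/27)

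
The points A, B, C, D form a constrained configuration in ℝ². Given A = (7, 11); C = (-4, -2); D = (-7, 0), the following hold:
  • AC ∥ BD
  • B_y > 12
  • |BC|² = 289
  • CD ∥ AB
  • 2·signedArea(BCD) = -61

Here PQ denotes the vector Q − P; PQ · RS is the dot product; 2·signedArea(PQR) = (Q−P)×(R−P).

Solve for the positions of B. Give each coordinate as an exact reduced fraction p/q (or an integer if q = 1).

B = (4, 13)

1. B_x = 4  [AC ∥ BD ∩ CD ∥ AB]
2. B_y = 13  [AC ∥ BD ∩ CD ∥ AB]
   → B = (4, 13)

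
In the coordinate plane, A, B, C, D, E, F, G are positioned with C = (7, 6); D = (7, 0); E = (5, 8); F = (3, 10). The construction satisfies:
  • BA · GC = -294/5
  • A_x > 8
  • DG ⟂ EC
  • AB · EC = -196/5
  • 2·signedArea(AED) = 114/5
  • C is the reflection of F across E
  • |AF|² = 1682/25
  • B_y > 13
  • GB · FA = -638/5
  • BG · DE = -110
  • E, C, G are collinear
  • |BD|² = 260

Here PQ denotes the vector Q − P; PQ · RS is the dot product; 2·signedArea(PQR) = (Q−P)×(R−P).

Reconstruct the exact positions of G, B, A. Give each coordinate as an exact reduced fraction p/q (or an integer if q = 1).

1. G_x = 10  [E, C, G are collinear ∩ DG ⟂ EC]
2. G_y = 3  [E, C, G are collinear ∩ DG ⟂ EC]
   → G = (10, 3)
3. A_x = 44/5  [line 8·x + 2·y + -394/5 = 0 ∩ |AF|² = 1682/25]
4. A_y = 21/5  [line 8·x + 2·y + -394/5 = 0 ∩ |AF|² = 1682/25]
   → A = (44/5, 21/5)
5. B_x = -1  [BG · DE = -110 ∩ AB · EC = -196/5]
6. B_y = 14  [BG · DE = -110 ∩ AB · EC = -196/5]
   → B = (-1, 14)

A = (44/5, 21/5)
B = (-1, 14)
G = (10, 3)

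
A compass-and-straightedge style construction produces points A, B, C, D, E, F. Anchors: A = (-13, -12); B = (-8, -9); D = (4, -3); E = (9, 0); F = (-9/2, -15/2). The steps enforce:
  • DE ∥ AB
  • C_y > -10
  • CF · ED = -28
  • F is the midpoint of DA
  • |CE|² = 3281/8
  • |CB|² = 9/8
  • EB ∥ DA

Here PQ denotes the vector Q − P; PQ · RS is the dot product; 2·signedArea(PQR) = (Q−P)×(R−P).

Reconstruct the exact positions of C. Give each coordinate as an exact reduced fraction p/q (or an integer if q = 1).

1. C_x = -35/4  [line 5·x + 3·y + 73 = 0 ∩ |CE|² = 3281/8]
2. C_y = -39/4  [line 5·x + 3·y + 73 = 0 ∩ |CE|² = 3281/8]
   → C = (-35/4, -39/4)

C = (-35/4, -39/4)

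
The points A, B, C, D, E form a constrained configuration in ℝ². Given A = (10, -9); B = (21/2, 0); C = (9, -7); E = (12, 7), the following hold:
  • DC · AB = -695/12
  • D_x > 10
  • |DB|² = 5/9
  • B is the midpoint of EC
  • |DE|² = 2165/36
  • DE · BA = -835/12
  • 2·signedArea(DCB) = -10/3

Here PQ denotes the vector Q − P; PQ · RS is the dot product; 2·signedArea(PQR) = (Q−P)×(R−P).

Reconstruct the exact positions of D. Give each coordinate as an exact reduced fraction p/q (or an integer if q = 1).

D = (65/6, -2/3)

1. D_x = 65/6  [2·signedArea(DCB) = -10/3 ∩ DE · BA = -835/12]
2. D_y = -2/3  [2·signedArea(DCB) = -10/3 ∩ DE · BA = -835/12]
   → D = (65/6, -2/3)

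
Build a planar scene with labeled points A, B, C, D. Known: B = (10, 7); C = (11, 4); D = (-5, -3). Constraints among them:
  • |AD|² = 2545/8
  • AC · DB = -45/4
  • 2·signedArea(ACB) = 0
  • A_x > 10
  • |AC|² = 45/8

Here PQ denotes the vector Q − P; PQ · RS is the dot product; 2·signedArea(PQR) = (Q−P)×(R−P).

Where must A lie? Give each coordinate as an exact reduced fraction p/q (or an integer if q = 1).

A = (41/4, 25/4)

1. A_x = 41/4  [2·signedArea(ACB) = 0 ∩ AC · DB = -45/4]
2. A_y = 25/4  [2·signedArea(ACB) = 0 ∩ AC · DB = -45/4]
   → A = (41/4, 25/4)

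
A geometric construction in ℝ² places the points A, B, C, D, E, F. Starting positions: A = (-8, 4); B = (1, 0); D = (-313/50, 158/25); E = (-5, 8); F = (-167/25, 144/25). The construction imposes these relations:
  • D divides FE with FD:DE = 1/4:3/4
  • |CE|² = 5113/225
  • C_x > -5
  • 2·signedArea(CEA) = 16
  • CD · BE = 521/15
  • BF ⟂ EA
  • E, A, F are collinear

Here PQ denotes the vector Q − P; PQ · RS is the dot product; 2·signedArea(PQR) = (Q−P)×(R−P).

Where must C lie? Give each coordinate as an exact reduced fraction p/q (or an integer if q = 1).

1. C_x = -114/25  [CD · BE = 521/15 ∩ 2·signedArea(CEA) = 16]
2. C_y = 244/75  [CD · BE = 521/15 ∩ 2·signedArea(CEA) = 16]
   → C = (-114/25, 244/75)

C = (-114/25, 244/75)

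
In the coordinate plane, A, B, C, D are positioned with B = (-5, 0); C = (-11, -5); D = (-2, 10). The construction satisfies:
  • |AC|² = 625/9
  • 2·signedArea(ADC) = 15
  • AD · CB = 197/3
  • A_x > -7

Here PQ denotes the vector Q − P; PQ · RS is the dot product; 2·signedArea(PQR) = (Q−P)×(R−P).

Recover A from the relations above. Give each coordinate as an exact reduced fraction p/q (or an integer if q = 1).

1. A_x = -6  [AD · CB = 197/3 ∩ 2·signedArea(ADC) = 15]
2. A_y = 5/3  [AD · CB = 197/3 ∩ 2·signedArea(ADC) = 15]
   → A = (-6, 5/3)

A = (-6, 5/3)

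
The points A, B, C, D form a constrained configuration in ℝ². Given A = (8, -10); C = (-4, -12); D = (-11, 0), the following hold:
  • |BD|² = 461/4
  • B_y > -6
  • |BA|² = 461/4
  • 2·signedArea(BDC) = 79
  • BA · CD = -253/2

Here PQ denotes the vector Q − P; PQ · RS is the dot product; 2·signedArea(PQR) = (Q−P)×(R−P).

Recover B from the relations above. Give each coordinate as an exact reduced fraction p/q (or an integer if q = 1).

B = (-3/2, -5)

1. B_x = -3/2  [2·signedArea(BDC) = 79 ∩ BA · CD = -253/2]
2. B_y = -5  [2·signedArea(BDC) = 79 ∩ BA · CD = -253/2]
   → B = (-3/2, -5)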